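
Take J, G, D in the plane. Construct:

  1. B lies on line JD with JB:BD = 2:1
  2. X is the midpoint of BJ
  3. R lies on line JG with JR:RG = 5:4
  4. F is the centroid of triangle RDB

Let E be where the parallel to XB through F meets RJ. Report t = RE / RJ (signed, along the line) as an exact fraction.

Work in coordinates with J = (0, 0), G = (1, 0), D = (0, 1).
1. B lies on line JD with JB:BD = 2:1 ⇒ B = (0, 2/3)
2. X is the midpoint of BJ ⇒ X = (0, 1/3)
3. R lies on line JG with JR:RG = 5:4 ⇒ R = (5/9, 0)
4. F is the centroid of triangle RDB ⇒ F = (5/27, 5/9)
through F parallel to XB: direction (0, 1/3); meets RJ at E = (5/27, 0)
E = R + t·(J−R) with t = 2/3

t = 2/3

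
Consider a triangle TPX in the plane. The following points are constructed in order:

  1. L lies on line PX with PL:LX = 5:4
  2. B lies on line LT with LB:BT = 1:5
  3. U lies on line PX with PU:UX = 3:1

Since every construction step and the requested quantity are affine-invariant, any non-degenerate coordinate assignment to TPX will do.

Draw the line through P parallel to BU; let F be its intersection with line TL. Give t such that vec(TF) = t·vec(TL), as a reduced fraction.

Work in coordinates with T = (0, 0), P = (1, 0), X = (0, 1).
1. L lies on line PX with PL:LX = 5:4 ⇒ L = (4/9, 5/9)
2. B lies on line LT with LB:BT = 1:5 ⇒ B = (10/27, 25/54)
3. U lies on line PX with PU:UX = 3:1 ⇒ U = (1/4, 3/4)
through P parallel to BU: direction (-13/108, 31/108); meets TL at F = (124/189, 155/189)
F = T + t·(L−T) with t = 31/21

t = 31/21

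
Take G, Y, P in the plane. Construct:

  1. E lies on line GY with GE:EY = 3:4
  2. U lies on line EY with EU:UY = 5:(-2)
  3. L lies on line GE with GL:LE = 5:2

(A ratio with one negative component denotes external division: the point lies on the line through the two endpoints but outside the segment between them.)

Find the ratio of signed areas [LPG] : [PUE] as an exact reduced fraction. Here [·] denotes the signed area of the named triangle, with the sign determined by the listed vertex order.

Assign G = (0, 0), Y = (1, 0), P = (0, 1) — the answer is frame-independent, so this choice is without loss of generality.
1. E lies on line GY with GE:EY = 3:4 ⇒ E = (3/7, 0)
2. U lies on line EY with EU:UY = 5:(-2) ⇒ U = (29/21, 0)
3. L lies on line GE with GL:LE = 5:2 ⇒ L = (15/49, 0)
2·[LPG] = 15/49, 2·[PUE] = -20/21
[LPG]:[PUE] = 15/49:-20/21 = -9/28

[LPG]:[PUE] = -9/28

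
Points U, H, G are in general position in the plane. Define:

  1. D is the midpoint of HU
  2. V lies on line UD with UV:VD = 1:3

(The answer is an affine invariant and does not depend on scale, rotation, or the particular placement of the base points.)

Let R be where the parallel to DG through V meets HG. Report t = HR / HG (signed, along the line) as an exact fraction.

t = 7/4

Set U = (0, 0), H = (1, 0), G = (0, 1); any affine frame gives the same invariant.
1. D is the midpoint of HU ⇒ D = (1/2, 0)
2. V lies on line UD with UV:VD = 1:3 ⇒ V = (1/8, 0)
through V parallel to DG: direction (-1/2, 1); meets HG at R = (-3/4, 7/4)
R = H + t·(G−H) with t = 7/4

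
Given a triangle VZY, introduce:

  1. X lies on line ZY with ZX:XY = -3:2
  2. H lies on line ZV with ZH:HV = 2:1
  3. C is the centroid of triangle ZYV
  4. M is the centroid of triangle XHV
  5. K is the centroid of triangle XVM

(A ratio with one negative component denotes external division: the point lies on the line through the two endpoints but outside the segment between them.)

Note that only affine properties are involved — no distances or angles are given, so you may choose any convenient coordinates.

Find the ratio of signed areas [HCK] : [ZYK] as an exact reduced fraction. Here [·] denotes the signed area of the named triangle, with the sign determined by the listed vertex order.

Work in coordinates with V = (0, 0), Z = (1, 0), Y = (0, 1).
1. X lies on line ZY with ZX:XY = -3:2 ⇒ X = (-2, 3)
2. H lies on line ZV with ZH:HV = 2:1 ⇒ H = (1/3, 0)
3. C is the centroid of triangle ZYV ⇒ C = (1/3, 1/3)
4. M is the centroid of triangle XHV ⇒ M = (-5/9, 1)
5. K is the centroid of triangle XVM ⇒ K = (-23/27, 4/3)
2·[HCK] = 32/81, 2·[ZYK] = 14/27
[HCK]:[ZYK] = 32/81:14/27 = 16/21

[HCK]:[ZYK] = 16/21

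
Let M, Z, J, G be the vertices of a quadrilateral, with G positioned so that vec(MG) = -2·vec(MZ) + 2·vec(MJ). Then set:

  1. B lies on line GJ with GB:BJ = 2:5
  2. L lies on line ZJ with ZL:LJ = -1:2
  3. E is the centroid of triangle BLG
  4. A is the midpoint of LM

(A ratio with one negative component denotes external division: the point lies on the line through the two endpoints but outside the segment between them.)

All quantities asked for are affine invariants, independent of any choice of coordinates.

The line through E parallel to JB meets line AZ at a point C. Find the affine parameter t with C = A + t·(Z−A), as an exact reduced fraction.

t = 4/3

Set M = (0, 0), Z = (1, 0), J = (0, 1), G = (-2, 2); any affine frame gives the same invariant.
1. B lies on line GJ with GB:BJ = 2:5 ⇒ B = (-10/7, 12/7)
2. L lies on line ZJ with ZL:LJ = -1:2 ⇒ L = (2, -1)
3. E is the centroid of triangle BLG ⇒ E = (-10/21, 19/21)
4. A is the midpoint of LM ⇒ A = (1, -1/2)
through E parallel to JB: direction (-10/7, 5/7); meets AZ at C = (1, 1/6)
C = A + t·(Z−A) with t = 4/3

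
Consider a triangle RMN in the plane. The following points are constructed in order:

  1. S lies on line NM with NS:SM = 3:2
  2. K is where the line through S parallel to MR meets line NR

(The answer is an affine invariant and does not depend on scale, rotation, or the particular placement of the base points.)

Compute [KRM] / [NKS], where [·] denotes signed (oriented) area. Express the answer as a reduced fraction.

[KRM]:[NKS] = 10/9

Assign R = (0, 0), M = (1, 0), N = (0, 1) — the answer is frame-independent, so this choice is without loss of generality.
1. S lies on line NM with NS:SM = 3:2 ⇒ S = (3/5, 2/5)
2. K is where the line through S parallel to MR meets line NR ⇒ K = (0, 2/5)
2·[KRM] = 2/5, 2·[NKS] = 9/25
[KRM]:[NKS] = 2/5:9/25 = 10/9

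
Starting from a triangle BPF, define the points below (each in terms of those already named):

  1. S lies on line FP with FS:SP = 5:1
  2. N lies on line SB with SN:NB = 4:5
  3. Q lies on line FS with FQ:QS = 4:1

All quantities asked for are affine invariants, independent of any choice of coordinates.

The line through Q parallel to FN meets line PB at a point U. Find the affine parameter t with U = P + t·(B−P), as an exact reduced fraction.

t = 8/49

Work in coordinates with B = (0, 0), P = (1, 0), F = (0, 1).
1. S lies on line FP with FS:SP = 5:1 ⇒ S = (5/6, 1/6)
2. N lies on line SB with SN:NB = 4:5 ⇒ N = (25/54, 5/54)
3. Q lies on line FS with FQ:QS = 4:1 ⇒ Q = (2/3, 1/3)
through Q parallel to FN: direction (25/54, -49/54); meets PB at U = (41/49, 0)
U = P + t·(B−P) with t = 8/49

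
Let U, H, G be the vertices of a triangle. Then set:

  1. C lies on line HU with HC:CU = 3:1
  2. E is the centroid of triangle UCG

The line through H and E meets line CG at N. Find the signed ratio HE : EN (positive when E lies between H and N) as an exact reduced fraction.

HE:EN = -10

Set U = (0, 0), H = (1, 0), G = (0, 1); any affine frame gives the same invariant.
1. C lies on line HU with HC:CU = 3:1 ⇒ C = (1/4, 0)
2. E is the centroid of triangle UCG ⇒ E = (1/12, 1/3)
line HE meets CG at N = (7/40, 3/10)
E = H + t·(N−H) with t = 10/9, so HE:EN = 10/9:-1/9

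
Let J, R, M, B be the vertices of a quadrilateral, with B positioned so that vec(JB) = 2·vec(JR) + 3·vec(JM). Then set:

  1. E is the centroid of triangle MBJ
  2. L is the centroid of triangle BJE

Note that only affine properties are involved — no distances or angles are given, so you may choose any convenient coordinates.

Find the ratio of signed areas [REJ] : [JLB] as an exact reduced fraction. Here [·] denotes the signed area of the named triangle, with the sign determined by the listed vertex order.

[REJ]:[JLB] = -6

Choose coordinates J = (0, 0), R = (1, 0), M = (0, 1), B = (2, 3).
1. E is the centroid of triangle MBJ ⇒ E = (2/3, 4/3)
2. L is the centroid of triangle BJE ⇒ L = (8/9, 13/9)
2·[REJ] = 4/3, 2·[JLB] = -2/9
[REJ]:[JLB] = 4/3:-2/9 = -6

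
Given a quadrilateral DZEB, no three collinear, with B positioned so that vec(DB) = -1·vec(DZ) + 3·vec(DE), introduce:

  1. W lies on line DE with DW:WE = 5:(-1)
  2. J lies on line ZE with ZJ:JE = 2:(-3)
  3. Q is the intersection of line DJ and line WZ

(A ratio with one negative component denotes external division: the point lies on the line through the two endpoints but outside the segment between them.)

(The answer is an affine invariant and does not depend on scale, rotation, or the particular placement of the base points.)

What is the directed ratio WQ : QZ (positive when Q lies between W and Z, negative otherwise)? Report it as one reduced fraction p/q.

Assign D = (0, 0), Z = (1, 0), E = (0, 1), B = (-1, 3) — the answer is frame-independent, so this choice is without loss of generality.
1. W lies on line DE with DW:WE = 5:(-1) ⇒ W = (0, 5/4)
2. J lies on line ZE with ZJ:JE = 2:(-3) ⇒ J = (3, -2)
3. Q is the intersection of line DJ and line WZ ⇒ Q = (15/7, -10/7)
Q = W + t·(Z−W) with t = 15/7, so WQ:QZ = t:(1−t) = 15/7:-8/7

WQ:QZ = -15/8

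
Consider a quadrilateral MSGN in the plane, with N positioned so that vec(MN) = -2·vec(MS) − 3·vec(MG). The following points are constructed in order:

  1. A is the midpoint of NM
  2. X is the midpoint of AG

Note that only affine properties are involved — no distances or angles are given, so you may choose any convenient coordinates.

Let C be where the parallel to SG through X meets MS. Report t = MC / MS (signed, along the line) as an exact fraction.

Set M = (0, 0), S = (1, 0), G = (0, 1), N = (-2, -3); any affine frame gives the same invariant.
1. A is the midpoint of NM ⇒ A = (-1, -3/2)
2. X is the midpoint of AG ⇒ X = (-1/2, -1/4)
through X parallel to SG: direction (-1, 1); meets MS at C = (-3/4, 0)
C = M + t·(S−M) with t = -3/4

t = -3/4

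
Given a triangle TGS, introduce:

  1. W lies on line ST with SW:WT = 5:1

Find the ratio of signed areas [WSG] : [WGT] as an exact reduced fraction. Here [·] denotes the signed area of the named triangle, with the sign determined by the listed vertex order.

[WSG]:[WGT] = 5

Work in coordinates with T = (0, 0), G = (1, 0), S = (0, 1).
1. W lies on line ST with SW:WT = 5:1 ⇒ W = (0, 1/6)
2·[WSG] = -5/6, 2·[WGT] = -1/6
[WSG]:[WGT] = -5/6:-1/6 = 5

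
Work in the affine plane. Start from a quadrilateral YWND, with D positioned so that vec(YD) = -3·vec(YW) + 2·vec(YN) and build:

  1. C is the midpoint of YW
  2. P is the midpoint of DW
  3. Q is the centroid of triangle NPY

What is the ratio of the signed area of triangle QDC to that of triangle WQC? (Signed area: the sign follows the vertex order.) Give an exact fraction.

Assign Y = (0, 0), W = (1, 0), N = (0, 1), D = (-3, 2) — the answer is frame-independent, so this choice is without loss of generality.
1. C is the midpoint of YW ⇒ C = (1/2, 0)
2. P is the midpoint of DW ⇒ P = (-1, 1)
3. Q is the centroid of triangle NPY ⇒ Q = (-1/3, 2/3)
2·[QDC] = 2/3, 2·[WQC] = 1/3
[QDC]:[WQC] = 2/3:1/3 = 2

[QDC]:[WQC] = 2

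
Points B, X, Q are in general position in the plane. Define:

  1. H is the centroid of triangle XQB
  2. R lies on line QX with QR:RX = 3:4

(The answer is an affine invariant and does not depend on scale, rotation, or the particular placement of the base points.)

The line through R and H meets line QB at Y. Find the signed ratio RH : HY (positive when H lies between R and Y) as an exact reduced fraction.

RH:HY = 2/7

Assign B = (0, 0), X = (1, 0), Q = (0, 1) — the answer is frame-independent, so this choice is without loss of generality.
1. H is the centroid of triangle XQB ⇒ H = (1/3, 1/3)
2. R lies on line QX with QR:RX = 3:4 ⇒ R = (3/7, 4/7)
line RH meets QB at Y = (0, -1/2)
H = R + t·(Y−R) with t = 2/9, so RH:HY = 2/9:7/9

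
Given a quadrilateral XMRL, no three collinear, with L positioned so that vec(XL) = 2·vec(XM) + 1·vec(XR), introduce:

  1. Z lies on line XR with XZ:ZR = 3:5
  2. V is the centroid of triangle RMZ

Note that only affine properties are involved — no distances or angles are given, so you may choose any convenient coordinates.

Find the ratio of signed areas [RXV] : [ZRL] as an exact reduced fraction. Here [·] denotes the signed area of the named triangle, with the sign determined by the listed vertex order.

[RXV]:[ZRL] = -4/15

Assign X = (0, 0), M = (1, 0), R = (0, 1), L = (2, 1) — the answer is frame-independent, so this choice is without loss of generality.
1. Z lies on line XR with XZ:ZR = 3:5 ⇒ Z = (0, 3/8)
2. V is the centroid of triangle RMZ ⇒ V = (1/3, 11/24)
2·[RXV] = 1/3, 2·[ZRL] = -5/4
[RXV]:[ZRL] = 1/3:-5/4 = -4/15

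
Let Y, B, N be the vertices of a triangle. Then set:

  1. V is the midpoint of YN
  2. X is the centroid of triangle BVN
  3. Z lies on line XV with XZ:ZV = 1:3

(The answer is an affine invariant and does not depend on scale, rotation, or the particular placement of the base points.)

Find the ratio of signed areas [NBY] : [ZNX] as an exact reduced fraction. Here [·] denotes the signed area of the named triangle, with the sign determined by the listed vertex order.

[NBY]:[ZNX] = 24

Assign Y = (0, 0), B = (1, 0), N = (0, 1) — the answer is frame-independent, so this choice is without loss of generality.
1. V is the midpoint of YN ⇒ V = (0, 1/2)
2. X is the centroid of triangle BVN ⇒ X = (1/3, 1/2)
3. Z lies on line XV with XZ:ZV = 1:3 ⇒ Z = (1/4, 1/2)
2·[NBY] = -1, 2·[ZNX] = -1/24
[NBY]:[ZNX] = -1:-1/24 = 24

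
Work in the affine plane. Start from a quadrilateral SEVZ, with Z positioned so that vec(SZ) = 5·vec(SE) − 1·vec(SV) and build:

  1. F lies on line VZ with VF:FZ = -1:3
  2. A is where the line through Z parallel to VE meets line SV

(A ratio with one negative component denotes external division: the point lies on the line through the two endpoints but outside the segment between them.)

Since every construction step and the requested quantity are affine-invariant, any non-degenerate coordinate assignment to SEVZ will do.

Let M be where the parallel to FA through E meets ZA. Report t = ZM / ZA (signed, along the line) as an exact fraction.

t = 7/15

Assign S = (0, 0), E = (1, 0), V = (0, 1), Z = (5, -1) — the answer is frame-independent, so this choice is without loss of generality.
1. F lies on line VZ with VF:FZ = -1:3 ⇒ F = (-5/2, 2)
2. A is where the line through Z parallel to VE meets line SV ⇒ A = (0, 4)
through E parallel to FA: direction (5/2, 2); meets ZA at M = (8/3, 4/3)
M = Z + t·(A−Z) with t = 7/15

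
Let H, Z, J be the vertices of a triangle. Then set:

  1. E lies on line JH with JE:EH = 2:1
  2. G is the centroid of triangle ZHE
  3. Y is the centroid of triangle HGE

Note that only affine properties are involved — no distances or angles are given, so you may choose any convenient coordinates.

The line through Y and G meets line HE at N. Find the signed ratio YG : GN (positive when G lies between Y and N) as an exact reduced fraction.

YG:GN = -2/3

Assign H = (0, 0), Z = (1, 0), J = (0, 1) — the answer is frame-independent, so this choice is without loss of generality.
1. E lies on line JH with JE:EH = 2:1 ⇒ E = (0, 1/3)
2. G is the centroid of triangle ZHE ⇒ G = (1/3, 1/9)
3. Y is the centroid of triangle HGE ⇒ Y = (1/9, 4/27)
line YG meets HE at N = (0, 1/6)
G = Y + t·(N−Y) with t = -2, so YG:GN = -2:3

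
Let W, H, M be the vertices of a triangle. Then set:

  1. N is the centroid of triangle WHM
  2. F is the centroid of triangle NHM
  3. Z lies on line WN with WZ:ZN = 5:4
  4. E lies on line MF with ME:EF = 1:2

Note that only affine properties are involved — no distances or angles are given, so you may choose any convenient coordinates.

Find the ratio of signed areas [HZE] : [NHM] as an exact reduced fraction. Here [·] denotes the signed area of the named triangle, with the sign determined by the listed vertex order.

[HZE]:[NHM] = -41/27

Work in coordinates with W = (0, 0), H = (1, 0), M = (0, 1).
1. N is the centroid of triangle WHM ⇒ N = (1/3, 1/3)
2. F is the centroid of triangle NHM ⇒ F = (4/9, 4/9)
3. Z lies on line WN with WZ:ZN = 5:4 ⇒ Z = (5/27, 5/27)
4. E lies on line MF with ME:EF = 1:2 ⇒ E = (4/27, 22/27)
2·[HZE] = -41/81, 2·[NHM] = 1/3
[HZE]:[NHM] = -41/81:1/3 = -41/27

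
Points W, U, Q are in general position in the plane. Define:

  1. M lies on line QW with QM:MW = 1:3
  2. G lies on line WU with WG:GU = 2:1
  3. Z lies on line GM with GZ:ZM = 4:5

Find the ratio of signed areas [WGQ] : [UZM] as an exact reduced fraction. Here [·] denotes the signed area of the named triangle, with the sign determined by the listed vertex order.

Work in coordinates with W = (0, 0), U = (1, 0), Q = (0, 1).
1. M lies on line QW with QM:MW = 1:3 ⇒ M = (0, 3/4)
2. G lies on line WU with WG:GU = 2:1 ⇒ G = (2/3, 0)
3. Z lies on line GM with GZ:ZM = 4:5 ⇒ Z = (10/27, 1/3)
2·[WGQ] = 2/3, 2·[UZM] = -5/36
[WGQ]:[UZM] = 2/3:-5/36 = -24/5

[WGQ]:[UZM] = -24/5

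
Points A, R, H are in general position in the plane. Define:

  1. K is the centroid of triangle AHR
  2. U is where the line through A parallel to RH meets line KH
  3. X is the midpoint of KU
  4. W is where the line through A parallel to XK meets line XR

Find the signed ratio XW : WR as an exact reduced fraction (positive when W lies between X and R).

XW:WR = -1/2

Assign A = (0, 0), R = (1, 0), H = (0, 1) — the answer is frame-independent, so this choice is without loss of generality.
1. K is the centroid of triangle AHR ⇒ K = (1/3, 1/3)
2. U is where the line through A parallel to RH meets line KH ⇒ U = (1, -1)
3. X is the midpoint of KU ⇒ X = (2/3, -1/3)
4. W is where the line through A parallel to XK meets line XR ⇒ W = (1/3, -2/3)
W = X + t·(R−X) with t = -1, so XW:WR = t:(1−t) = -1:2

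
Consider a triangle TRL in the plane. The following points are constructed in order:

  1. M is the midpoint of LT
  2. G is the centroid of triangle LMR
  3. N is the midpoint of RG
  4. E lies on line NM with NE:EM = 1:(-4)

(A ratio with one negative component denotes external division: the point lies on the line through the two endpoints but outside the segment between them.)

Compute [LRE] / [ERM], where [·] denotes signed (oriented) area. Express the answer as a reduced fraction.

Set T = (0, 0), R = (1, 0), L = (0, 1); any affine frame gives the same invariant.
1. M is the midpoint of LT ⇒ M = (0, 1/2)
2. G is the centroid of triangle LMR ⇒ G = (1/3, 1/2)
3. N is the midpoint of RG ⇒ N = (2/3, 1/4)
4. E lies on line NM with NE:EM = 1:(-4) ⇒ E = (8/9, 1/6)
2·[LRE] = 1/18, 2·[ERM] = -1/9
[LRE]:[ERM] = 1/18:-1/9 = -1/2

[LRE]:[ERM] = -1/2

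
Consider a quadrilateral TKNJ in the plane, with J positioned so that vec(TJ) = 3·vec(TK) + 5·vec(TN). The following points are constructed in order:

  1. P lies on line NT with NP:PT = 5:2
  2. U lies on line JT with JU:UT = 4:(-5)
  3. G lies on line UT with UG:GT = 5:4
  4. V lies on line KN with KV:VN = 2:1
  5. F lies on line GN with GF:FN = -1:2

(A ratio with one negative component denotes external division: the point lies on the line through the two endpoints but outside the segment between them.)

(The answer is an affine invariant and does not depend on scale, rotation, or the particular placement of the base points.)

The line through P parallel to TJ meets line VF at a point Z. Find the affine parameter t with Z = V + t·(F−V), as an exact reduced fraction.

Work in coordinates with T = (0, 0), K = (1, 0), N = (0, 1), J = (3, 5).
1. P lies on line NT with NP:PT = 5:2 ⇒ P = (0, 2/7)
2. U lies on line JT with JU:UT = 4:(-5) ⇒ U = (15, 25)
3. G lies on line UT with UG:GT = 5:4 ⇒ G = (20/3, 100/9)
4. V lies on line KN with KV:VN = 2:1 ⇒ V = (1/3, 2/3)
5. F lies on line GN with GF:FN = -1:2 ⇒ F = (40/3, 191/9)
through P parallel to TJ: direction (3, 5); meets VF at Z = (-359/210, -323/126)
Z = V + t·(F−V) with t = -11/70

t = -11/70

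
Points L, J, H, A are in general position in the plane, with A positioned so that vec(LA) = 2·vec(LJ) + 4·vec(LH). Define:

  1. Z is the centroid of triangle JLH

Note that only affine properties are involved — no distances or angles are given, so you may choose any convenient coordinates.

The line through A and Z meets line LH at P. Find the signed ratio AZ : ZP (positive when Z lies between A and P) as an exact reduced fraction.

AZ:ZP = 5

Work in coordinates with L = (0, 0), J = (1, 0), H = (0, 1), A = (2, 4).
1. Z is the centroid of triangle JLH ⇒ Z = (1/3, 1/3)
line AZ meets LH at P = (0, -2/5)
Z = A + t·(P−A) with t = 5/6, so AZ:ZP = 5/6:1/6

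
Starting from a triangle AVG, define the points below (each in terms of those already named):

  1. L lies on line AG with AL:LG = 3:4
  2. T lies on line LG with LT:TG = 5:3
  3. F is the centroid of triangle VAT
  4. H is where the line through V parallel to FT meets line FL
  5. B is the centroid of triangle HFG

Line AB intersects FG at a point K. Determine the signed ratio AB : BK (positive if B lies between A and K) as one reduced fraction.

AB:BK = -149/44

Choose coordinates A = (0, 0), V = (1, 0), G = (0, 1).
1. L lies on line AG with AL:LG = 3:4 ⇒ L = (0, 3/7)
2. T lies on line LG with LT:TG = 5:3 ⇒ T = (0, 11/14)
3. F is the centroid of triangle VAT ⇒ F = (1/3, 11/42)
4. H is where the line through V parallel to FT meets line FL ⇒ H = (16/15, -11/105)
5. B is the centroid of triangle HFG ⇒ B = (7/15, 27/70)
line AB meets FG at K = (49/149, 81/298)
B = A + t·(K−A) with t = 149/105, so AB:BK = 149/105:-44/105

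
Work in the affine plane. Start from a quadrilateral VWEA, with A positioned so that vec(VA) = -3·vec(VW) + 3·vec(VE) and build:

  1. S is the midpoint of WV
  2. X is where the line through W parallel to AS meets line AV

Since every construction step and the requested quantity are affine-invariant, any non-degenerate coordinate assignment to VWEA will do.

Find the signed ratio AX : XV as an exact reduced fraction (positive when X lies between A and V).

Work in coordinates with V = (0, 0), W = (1, 0), E = (0, 1), A = (-3, 3).
1. S is the midpoint of WV ⇒ S = (1/2, 0)
2. X is where the line through W parallel to AS meets line AV ⇒ X = (-6, 6)
X = A + t·(V−A) with t = -1, so AX:XV = t:(1−t) = -1:2

AX:XV = -1/2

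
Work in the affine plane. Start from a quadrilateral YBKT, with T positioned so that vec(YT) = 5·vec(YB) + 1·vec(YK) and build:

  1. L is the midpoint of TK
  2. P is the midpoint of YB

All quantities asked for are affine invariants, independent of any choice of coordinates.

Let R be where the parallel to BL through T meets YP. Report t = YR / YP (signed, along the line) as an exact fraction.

Choose coordinates Y = (0, 0), B = (1, 0), K = (0, 1), T = (5, 1).
1. L is the midpoint of TK ⇒ L = (5/2, 1)
2. P is the midpoint of YB ⇒ P = (1/2, 0)
through T parallel to BL: direction (3/2, 1); meets YP at R = (7/2, 0)
R = Y + t·(P−Y) with t = 7

t = 7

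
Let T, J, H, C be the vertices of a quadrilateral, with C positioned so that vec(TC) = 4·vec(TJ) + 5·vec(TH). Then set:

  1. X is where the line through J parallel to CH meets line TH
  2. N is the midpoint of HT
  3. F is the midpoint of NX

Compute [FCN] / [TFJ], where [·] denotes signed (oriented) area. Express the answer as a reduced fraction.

[FCN]:[TFJ] = 12

Set T = (0, 0), J = (1, 0), H = (0, 1), C = (4, 5); any affine frame gives the same invariant.
1. X is where the line through J parallel to CH meets line TH ⇒ X = (0, -1)
2. N is the midpoint of HT ⇒ N = (0, 1/2)
3. F is the midpoint of NX ⇒ F = (0, -1/4)
2·[FCN] = 3, 2·[TFJ] = 1/4
[FCN]:[TFJ] = 3:1/4 = 12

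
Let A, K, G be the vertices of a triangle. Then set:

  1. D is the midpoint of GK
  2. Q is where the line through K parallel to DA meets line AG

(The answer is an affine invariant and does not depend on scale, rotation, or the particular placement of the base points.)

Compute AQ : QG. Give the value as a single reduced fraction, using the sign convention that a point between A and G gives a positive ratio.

Work in coordinates with A = (0, 0), K = (1, 0), G = (0, 1).
1. D is the midpoint of GK ⇒ D = (1/2, 1/2)
2. Q is where the line through K parallel to DA meets line AG ⇒ Q = (0, -1)
Q = A + t·(G−A) with t = -1, so AQ:QG = t:(1−t) = -1:2

AQ:QG = -1/2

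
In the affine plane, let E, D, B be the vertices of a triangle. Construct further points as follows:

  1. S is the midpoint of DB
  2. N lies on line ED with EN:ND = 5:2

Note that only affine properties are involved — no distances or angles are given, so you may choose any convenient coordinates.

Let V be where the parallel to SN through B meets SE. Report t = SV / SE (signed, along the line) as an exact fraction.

Set E = (0, 0), D = (1, 0), B = (0, 1); any affine frame gives the same invariant.
1. S is the midpoint of DB ⇒ S = (1/2, 1/2)
2. N lies on line ED with EN:ND = 5:2 ⇒ N = (5/7, 0)
through B parallel to SN: direction (3/14, -1/2); meets SE at V = (3/10, 3/10)
V = S + t·(E−S) with t = 2/5

t = 2/5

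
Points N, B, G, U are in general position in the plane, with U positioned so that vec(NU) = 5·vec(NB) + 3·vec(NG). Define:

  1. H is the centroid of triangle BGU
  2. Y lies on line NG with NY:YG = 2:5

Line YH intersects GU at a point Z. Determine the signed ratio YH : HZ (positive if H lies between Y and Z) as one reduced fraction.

Choose coordinates N = (0, 0), B = (1, 0), G = (0, 1), U = (5, 3).
1. H is the centroid of triangle BGU ⇒ H = (2, 4/3)
2. Y lies on line NG with NY:YG = 2:5 ⇒ Y = (0, 2/7)
line YH meets GU at Z = (75/13, 43/13)
H = Y + t·(Z−Y) with t = 26/75, so YH:HZ = 26/75:49/75

YH:HZ = 26/49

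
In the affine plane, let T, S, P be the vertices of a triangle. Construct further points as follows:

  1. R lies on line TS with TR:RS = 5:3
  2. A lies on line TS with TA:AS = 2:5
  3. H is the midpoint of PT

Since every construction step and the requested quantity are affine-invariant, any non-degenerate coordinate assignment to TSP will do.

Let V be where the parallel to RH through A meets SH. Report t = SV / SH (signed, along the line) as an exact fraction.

t = 40/21

Choose coordinates T = (0, 0), S = (1, 0), P = (0, 1).
1. R lies on line TS with TR:RS = 5:3 ⇒ R = (5/8, 0)
2. A lies on line TS with TA:AS = 2:5 ⇒ A = (2/7, 0)
3. H is the midpoint of PT ⇒ H = (0, 1/2)
through A parallel to RH: direction (-5/8, 1/2); meets SH at V = (-19/21, 20/21)
V = S + t·(H−S) with t = 40/21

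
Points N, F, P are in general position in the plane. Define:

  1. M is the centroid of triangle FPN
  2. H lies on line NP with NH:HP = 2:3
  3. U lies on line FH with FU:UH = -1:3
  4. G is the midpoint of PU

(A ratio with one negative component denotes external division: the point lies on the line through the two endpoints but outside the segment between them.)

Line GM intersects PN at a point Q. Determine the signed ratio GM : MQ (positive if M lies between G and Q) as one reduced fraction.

Set N = (0, 0), F = (1, 0), P = (0, 1); any affine frame gives the same invariant.
1. M is the centroid of triangle FPN ⇒ M = (1/3, 1/3)
2. H lies on line NP with NH:HP = 2:3 ⇒ H = (0, 2/5)
3. U lies on line FH with FU:UH = -1:3 ⇒ U = (3/2, -1/5)
4. G is the midpoint of PU ⇒ G = (3/4, 2/5)
line GM meets PN at Q = (0, 7/25)
M = G + t·(Q−G) with t = 5/9, so GM:MQ = 5/9:4/9

GM:MQ = 5/4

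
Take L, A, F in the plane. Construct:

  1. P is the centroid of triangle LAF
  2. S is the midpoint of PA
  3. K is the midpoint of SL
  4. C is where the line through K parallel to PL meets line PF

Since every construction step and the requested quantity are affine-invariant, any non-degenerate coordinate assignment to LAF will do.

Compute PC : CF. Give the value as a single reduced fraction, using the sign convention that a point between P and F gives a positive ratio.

Assign L = (0, 0), A = (1, 0), F = (0, 1) — the answer is frame-independent, so this choice is without loss of generality.
1. P is the centroid of triangle LAF ⇒ P = (1/3, 1/3)
2. S is the midpoint of PA ⇒ S = (2/3, 1/6)
3. K is the midpoint of SL ⇒ K = (1/3, 1/12)
4. C is where the line through K parallel to PL meets line PF ⇒ C = (5/12, 1/6)
C = P + t·(F−P) with t = -1/4, so PC:CF = t:(1−t) = -1/4:5/4

PC:CF = -1/5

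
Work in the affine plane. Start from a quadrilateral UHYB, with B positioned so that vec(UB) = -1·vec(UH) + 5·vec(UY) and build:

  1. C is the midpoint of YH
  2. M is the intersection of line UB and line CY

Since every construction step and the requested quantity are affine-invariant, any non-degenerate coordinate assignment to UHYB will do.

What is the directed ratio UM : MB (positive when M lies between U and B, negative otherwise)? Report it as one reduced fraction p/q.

Assign U = (0, 0), H = (1, 0), Y = (0, 1), B = (-1, 5) — the answer is frame-independent, so this choice is without loss of generality.
1. C is the midpoint of YH ⇒ C = (1/2, 1/2)
2. M is the intersection of line UB and line CY ⇒ M = (-1/4, 5/4)
M = U + t·(B−U) with t = 1/4, so UM:MB = t:(1−t) = 1/4:3/4

UM:MB = 1/3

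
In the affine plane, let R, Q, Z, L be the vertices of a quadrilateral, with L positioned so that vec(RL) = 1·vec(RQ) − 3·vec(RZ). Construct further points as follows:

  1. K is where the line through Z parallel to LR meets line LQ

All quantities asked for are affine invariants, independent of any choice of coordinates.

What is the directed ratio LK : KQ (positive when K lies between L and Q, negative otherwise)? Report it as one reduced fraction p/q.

Assign R = (0, 0), Q = (1, 0), Z = (0, 1), L = (1, -3) — the answer is frame-independent, so this choice is without loss of generality.
1. K is where the line through Z parallel to LR meets line LQ ⇒ K = (1, -2)
K = L + t·(Q−L) with t = 1/3, so LK:KQ = t:(1−t) = 1/3:2/3

LK:KQ = 1/2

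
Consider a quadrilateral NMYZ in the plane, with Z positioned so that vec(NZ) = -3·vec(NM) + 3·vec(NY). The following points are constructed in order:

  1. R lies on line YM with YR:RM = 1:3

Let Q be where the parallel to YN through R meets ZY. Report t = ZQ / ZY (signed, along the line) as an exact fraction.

Set N = (0, 0), M = (1, 0), Y = (0, 1), Z = (-3, 3); any affine frame gives the same invariant.
1. R lies on line YM with YR:RM = 1:3 ⇒ R = (1/4, 3/4)
through R parallel to YN: direction (0, -1); meets ZY at Q = (1/4, 5/6)
Q = Z + t·(Y−Z) with t = 13/12

t = 13/12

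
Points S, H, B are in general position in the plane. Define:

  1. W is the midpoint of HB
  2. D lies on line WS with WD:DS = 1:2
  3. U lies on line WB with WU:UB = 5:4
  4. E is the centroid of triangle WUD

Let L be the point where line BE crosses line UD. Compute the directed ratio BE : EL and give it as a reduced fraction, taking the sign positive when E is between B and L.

Assign S = (0, 0), H = (1, 0), B = (0, 1) — the answer is frame-independent, so this choice is without loss of generality.
1. W is the midpoint of HB ⇒ W = (1/2, 1/2)
2. D lies on line WS with WD:DS = 1:2 ⇒ D = (1/3, 1/3)
3. U lies on line WB with WU:UB = 5:4 ⇒ U = (2/9, 7/9)
4. E is the centroid of triangle WUD ⇒ E = (19/54, 29/54)
line BE meets UD at L = (38/153, 103/153)
E = B + t·(L−B) with t = 17/12, so BE:EL = 17/12:-5/12

BE:EL = -17/5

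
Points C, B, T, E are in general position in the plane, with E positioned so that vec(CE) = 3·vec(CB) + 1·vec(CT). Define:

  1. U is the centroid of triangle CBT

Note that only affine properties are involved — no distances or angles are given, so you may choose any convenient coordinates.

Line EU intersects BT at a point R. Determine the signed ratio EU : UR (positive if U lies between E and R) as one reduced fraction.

Set C = (0, 0), B = (1, 0), T = (0, 1), E = (3, 1); any affine frame gives the same invariant.
1. U is the centroid of triangle CBT ⇒ U = (1/3, 1/3)
line EU meets BT at R = (3/5, 2/5)
U = E + t·(R−E) with t = 10/9, so EU:UR = 10/9:-1/9

EU:UR = -10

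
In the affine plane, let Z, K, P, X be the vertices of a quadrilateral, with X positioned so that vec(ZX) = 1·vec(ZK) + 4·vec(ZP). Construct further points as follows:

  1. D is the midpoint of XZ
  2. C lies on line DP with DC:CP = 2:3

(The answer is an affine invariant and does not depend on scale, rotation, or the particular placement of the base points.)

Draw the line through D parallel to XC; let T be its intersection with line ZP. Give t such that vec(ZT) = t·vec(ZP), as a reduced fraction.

Work in coordinates with Z = (0, 0), K = (1, 0), P = (0, 1), X = (1, 4).
1. D is the midpoint of XZ ⇒ D = (1/2, 2)
2. C lies on line DP with DC:CP = 2:3 ⇒ C = (3/10, 8/5)
through D parallel to XC: direction (-7/10, -12/5); meets ZP at T = (0, 2/7)
T = Z + t·(P−Z) with t = 2/7

t = 2/7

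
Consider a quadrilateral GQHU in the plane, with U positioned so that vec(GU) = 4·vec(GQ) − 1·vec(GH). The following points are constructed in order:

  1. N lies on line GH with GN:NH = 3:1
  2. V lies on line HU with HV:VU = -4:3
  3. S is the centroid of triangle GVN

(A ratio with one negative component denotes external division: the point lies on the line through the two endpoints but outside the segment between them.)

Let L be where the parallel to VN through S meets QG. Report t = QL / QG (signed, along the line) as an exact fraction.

t = -1/31

Set G = (0, 0), Q = (1, 0), H = (0, 1), U = (4, -1); any affine frame gives the same invariant.
1. N lies on line GH with GN:NH = 3:1 ⇒ N = (0, 3/4)
2. V lies on line HU with HV:VU = -4:3 ⇒ V = (16, -7)
3. S is the centroid of triangle GVN ⇒ S = (16/3, -25/12)
through S parallel to VN: direction (-16, 31/4); meets QG at L = (32/31, 0)
L = Q + t·(G−Q) with t = -1/31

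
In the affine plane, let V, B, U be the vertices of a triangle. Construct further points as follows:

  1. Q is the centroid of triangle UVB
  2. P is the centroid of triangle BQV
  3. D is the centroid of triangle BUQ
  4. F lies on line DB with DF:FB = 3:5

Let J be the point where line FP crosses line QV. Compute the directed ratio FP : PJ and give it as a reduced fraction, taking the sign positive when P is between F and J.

FP:PJ = 1/8

Set V = (0, 0), B = (1, 0), U = (0, 1); any affine frame gives the same invariant.
1. Q is the centroid of triangle UVB ⇒ Q = (1/3, 1/3)
2. P is the centroid of triangle BQV ⇒ P = (4/9, 1/9)
3. D is the centroid of triangle BUQ ⇒ D = (4/9, 4/9)
4. F lies on line DB with DF:FB = 3:5 ⇒ F = (47/72, 5/18)
line FP meets QV at J = (-11/9, -11/9)
P = F + t·(J−F) with t = 1/9, so FP:PJ = 1/9:8/9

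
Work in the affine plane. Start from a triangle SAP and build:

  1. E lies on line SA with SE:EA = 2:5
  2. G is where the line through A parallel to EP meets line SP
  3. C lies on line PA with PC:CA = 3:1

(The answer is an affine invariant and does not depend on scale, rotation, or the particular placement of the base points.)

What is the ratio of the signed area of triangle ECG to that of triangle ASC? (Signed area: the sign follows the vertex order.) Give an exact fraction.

Assign S = (0, 0), A = (1, 0), P = (0, 1) — the answer is frame-independent, so this choice is without loss of generality.
1. E lies on line SA with SE:EA = 2:5 ⇒ E = (2/7, 0)
2. G is where the line through A parallel to EP meets line SP ⇒ G = (0, 7/2)
3. C lies on line PA with PC:CA = 3:1 ⇒ C = (3/4, 1/4)
2·[ECG] = 95/56, 2·[ASC] = -1/4
[ECG]:[ASC] = 95/56:-1/4 = -95/14

[ECG]:[ASC] = -95/14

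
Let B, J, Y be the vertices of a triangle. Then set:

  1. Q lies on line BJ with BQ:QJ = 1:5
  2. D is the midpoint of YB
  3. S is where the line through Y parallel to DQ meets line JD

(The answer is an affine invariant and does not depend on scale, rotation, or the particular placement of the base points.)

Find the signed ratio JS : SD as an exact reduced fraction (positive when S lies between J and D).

JS:SD = 4

Work in coordinates with B = (0, 0), J = (1, 0), Y = (0, 1).
1. Q lies on line BJ with BQ:QJ = 1:5 ⇒ Q = (1/6, 0)
2. D is the midpoint of YB ⇒ D = (0, 1/2)
3. S is where the line through Y parallel to DQ meets line JD ⇒ S = (1/5, 2/5)
S = J + t·(D−J) with t = 4/5, so JS:SD = t:(1−t) = 4/5:1/5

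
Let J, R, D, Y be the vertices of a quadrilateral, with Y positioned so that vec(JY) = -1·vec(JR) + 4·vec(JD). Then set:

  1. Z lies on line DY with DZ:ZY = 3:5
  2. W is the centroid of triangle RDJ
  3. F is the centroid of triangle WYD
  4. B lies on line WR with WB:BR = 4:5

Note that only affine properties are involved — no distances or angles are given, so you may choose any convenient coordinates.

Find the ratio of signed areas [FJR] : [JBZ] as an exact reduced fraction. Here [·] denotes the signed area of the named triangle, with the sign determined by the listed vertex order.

[FJR]:[JBZ] = 24/19

Set J = (0, 0), R = (1, 0), D = (0, 1), Y = (-1, 4); any affine frame gives the same invariant.
1. Z lies on line DY with DZ:ZY = 3:5 ⇒ Z = (-3/8, 17/8)
2. W is the centroid of triangle RDJ ⇒ W = (1/3, 1/3)
3. F is the centroid of triangle WYD ⇒ F = (-2/9, 16/9)
4. B lies on line WR with WB:BR = 4:5 ⇒ B = (17/27, 5/27)
2·[FJR] = 16/9, 2·[JBZ] = 38/27
[FJR]:[JBZ] = 16/9:38/27 = 24/19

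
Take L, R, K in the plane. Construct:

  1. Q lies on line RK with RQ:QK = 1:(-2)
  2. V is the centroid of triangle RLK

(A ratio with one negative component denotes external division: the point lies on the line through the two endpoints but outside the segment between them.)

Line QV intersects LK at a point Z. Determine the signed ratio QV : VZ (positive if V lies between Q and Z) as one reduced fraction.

Set L = (0, 0), R = (1, 0), K = (0, 1); any affine frame gives the same invariant.
1. Q lies on line RK with RQ:QK = 1:(-2) ⇒ Q = (2, -1)
2. V is the centroid of triangle RLK ⇒ V = (1/3, 1/3)
line QV meets LK at Z = (0, 3/5)
V = Q + t·(Z−Q) with t = 5/6, so QV:VZ = 5/6:1/6

QV:VZ = 5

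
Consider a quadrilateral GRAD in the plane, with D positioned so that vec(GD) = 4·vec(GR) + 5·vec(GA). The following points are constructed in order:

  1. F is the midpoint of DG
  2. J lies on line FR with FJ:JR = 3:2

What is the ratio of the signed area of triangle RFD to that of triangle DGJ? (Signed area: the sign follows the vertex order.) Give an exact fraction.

Choose coordinates G = (0, 0), R = (1, 0), A = (0, 1), D = (4, 5).
1. F is the midpoint of DG ⇒ F = (2, 5/2)
2. J lies on line FR with FJ:JR = 3:2 ⇒ J = (7/5, 1)
2·[RFD] = -5/2, 2·[DGJ] = 3
[RFD]:[DGJ] = -5/2:3 = -5/6

[RFD]:[DGJ] = -5/6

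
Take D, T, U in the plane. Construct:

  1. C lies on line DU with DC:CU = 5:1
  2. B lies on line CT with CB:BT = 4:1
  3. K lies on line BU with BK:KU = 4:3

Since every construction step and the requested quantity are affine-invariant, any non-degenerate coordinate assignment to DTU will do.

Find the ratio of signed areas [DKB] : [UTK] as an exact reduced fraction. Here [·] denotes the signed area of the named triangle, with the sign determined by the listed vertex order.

Assign D = (0, 0), T = (1, 0), U = (0, 1) — the answer is frame-independent, so this choice is without loss of generality.
1. C lies on line DU with DC:CU = 5:1 ⇒ C = (0, 5/6)
2. B lies on line CT with CB:BT = 4:1 ⇒ B = (4/5, 1/6)
3. K lies on line BU with BK:KU = 4:3 ⇒ K = (12/35, 9/14)
2·[DKB] = -16/35, 2·[UTK] = -1/70
[DKB]:[UTK] = -16/35:-1/70 = 32

[DKB]:[UTK] = 32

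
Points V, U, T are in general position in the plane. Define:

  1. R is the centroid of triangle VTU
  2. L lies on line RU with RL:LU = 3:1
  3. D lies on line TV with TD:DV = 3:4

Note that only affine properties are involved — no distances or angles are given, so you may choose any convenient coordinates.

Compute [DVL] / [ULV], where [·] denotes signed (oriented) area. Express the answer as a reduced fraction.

Assign V = (0, 0), U = (1, 0), T = (0, 1) — the answer is frame-independent, so this choice is without loss of generality.
1. R is the centroid of triangle VTU ⇒ R = (1/3, 1/3)
2. L lies on line RU with RL:LU = 3:1 ⇒ L = (5/6, 1/12)
3. D lies on line TV with TD:DV = 3:4 ⇒ D = (0, 4/7)
2·[DVL] = 10/21, 2·[ULV] = 1/12
[DVL]:[ULV] = 10/21:1/12 = 40/7

[DVL]:[ULV] = 40/7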